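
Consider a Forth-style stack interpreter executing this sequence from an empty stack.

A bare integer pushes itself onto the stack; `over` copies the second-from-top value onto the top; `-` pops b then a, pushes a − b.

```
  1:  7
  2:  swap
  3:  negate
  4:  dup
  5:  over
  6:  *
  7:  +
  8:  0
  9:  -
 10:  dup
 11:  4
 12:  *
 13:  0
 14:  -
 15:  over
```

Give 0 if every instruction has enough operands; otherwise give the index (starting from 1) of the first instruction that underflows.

2

7 : 7
swap  — needs 2 operands, stack has 1 → underflow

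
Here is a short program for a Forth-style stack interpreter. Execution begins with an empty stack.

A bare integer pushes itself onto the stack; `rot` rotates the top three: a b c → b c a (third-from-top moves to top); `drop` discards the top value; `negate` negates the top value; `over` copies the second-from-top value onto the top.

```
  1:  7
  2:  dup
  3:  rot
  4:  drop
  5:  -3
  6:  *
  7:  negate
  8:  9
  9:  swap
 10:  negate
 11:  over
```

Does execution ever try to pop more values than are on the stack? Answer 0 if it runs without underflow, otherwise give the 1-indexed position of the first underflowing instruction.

7    7
dup  7 7
rot  — needs 3 operands, stack has 2 → underflow

3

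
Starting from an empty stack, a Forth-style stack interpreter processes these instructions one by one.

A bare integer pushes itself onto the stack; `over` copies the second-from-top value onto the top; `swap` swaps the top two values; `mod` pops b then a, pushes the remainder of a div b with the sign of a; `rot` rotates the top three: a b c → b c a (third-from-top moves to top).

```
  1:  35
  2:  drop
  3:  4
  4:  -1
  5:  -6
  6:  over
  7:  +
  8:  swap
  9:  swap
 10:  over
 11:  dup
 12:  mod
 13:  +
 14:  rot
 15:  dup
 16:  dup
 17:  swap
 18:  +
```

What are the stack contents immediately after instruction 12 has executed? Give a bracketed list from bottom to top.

[4, -1, -7, 0]

35   -> [35]
drop -> []
4    -> [4]
-1   -> [4, -1]
-6   -> [4, -1, -6]
over -> [4, -1, -6, -1]
+    -> [4, -1, -7]
swap -> [4, -7, -1]
swap -> [4, -1, -7]
over -> [4, -1, -7, -1]
dup  -> [4, -1, -7, -1, -1]
mod  -> [4, -1, -7, 0]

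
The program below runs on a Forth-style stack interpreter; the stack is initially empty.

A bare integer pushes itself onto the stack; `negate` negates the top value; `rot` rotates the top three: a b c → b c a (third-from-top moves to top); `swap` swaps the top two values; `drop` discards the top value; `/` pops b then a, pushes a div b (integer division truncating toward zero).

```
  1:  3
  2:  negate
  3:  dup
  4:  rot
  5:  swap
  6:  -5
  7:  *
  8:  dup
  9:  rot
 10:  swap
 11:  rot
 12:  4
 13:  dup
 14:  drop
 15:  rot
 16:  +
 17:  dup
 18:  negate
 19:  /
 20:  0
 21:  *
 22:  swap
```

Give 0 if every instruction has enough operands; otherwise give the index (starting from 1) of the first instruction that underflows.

4

3      -> [3]
negate -> [-3]
dup    -> [-3, -3]
rot  — needs 3 operands, stack has 2 → underflow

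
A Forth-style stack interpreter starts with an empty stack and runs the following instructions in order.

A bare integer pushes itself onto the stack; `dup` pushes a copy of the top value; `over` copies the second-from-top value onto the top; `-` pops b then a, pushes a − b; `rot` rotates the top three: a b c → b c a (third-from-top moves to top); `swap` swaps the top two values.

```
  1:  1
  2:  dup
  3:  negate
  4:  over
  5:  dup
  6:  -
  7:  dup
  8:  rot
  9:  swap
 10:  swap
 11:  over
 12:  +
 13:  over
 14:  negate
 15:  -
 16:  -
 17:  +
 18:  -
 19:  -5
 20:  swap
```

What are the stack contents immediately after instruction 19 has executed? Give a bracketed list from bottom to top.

[0, -5]

1       1
dup     1 1
negate  1 -1
over    1 -1 1
dup     1 -1 1 1
-       1 -1 0
dup     1 -1 0 0
rot     1 0 0 -1
swap    1 0 -1 0
swap    1 0 0 -1
over    1 0 0 -1 0
+       1 0 0 -1
over    1 0 0 -1 0
negate  1 0 0 -1 0
-       1 0 0 -1
-       1 0 1
+       1 1
-       0
-5      0 -5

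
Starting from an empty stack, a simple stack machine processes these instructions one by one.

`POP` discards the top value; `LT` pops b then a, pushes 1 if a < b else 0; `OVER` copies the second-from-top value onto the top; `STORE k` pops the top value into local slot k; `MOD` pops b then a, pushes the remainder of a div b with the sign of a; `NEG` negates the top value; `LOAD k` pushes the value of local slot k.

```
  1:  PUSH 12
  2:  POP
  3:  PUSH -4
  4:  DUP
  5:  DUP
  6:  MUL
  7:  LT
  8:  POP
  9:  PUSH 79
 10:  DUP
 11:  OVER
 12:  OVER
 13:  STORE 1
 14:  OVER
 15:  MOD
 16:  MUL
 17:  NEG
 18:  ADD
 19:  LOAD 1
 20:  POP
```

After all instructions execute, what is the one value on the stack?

PUSH 12 : [12]
POP     : []
PUSH -4 : [-4]
DUP     : [-4, -4]
DUP     : [-4, -4, -4]
MUL     : [-4, 16]
LT      : [1]
POP     : []
PUSH 79 : [79]
DUP     : [79, 79]
OVER    : [79, 79, 79]
OVER    : [79, 79, 79, 79]
STORE 1 : [79, 79, 79]
OVER    : [79, 79, 79, 79]
MOD     : [79, 79, 0]
MUL     : [79, 0]
NEG     : [79, 0]
ADD     : [79]
LOAD 1  : [79, 79]
POP     : [79]

79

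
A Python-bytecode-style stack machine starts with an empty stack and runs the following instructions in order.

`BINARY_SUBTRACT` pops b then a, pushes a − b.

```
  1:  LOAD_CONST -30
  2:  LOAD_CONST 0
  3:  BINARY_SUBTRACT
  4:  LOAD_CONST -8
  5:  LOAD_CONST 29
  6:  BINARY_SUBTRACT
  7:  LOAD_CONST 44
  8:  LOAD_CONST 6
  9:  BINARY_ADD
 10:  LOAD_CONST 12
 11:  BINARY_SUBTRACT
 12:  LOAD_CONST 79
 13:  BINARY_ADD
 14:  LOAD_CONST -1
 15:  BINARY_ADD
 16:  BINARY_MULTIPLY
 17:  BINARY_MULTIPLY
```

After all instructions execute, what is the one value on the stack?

LOAD_CONST -30   -30
LOAD_CONST 0     -30 0
BINARY_SUBTRACT  -30
LOAD_CONST -8    -30 -8
LOAD_CONST 29    -30 -8 29
BINARY_SUBTRACT  -30 -37
LOAD_CONST 44    -30 -37 44
LOAD_CONST 6     -30 -37 44 6
BINARY_ADD       -30 -37 50
LOAD_CONST 12    -30 -37 50 12
BINARY_SUBTRACT  -30 -37 38
LOAD_CONST 79    -30 -37 38 79
BINARY_ADD       -30 -37 117
LOAD_CONST -1    -30 -37 117 -1
BINARY_ADD       -30 -37 116
BINARY_MULTIPLY  -30 -4292
BINARY_MULTIPLY  128760

128760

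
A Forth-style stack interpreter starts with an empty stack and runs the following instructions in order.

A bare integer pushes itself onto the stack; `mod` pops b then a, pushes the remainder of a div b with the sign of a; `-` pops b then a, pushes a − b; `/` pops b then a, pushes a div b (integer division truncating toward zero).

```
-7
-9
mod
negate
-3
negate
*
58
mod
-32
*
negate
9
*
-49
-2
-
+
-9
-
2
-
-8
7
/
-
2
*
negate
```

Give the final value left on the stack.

-12018

-7     : [-7]
-9     : [-7, -9]
mod    : [-7]
negate : [7]
-3     : [7, -3]
negate : [7, 3]
*      : [21]
58     : [21, 58]
mod    : [21]
-32    : [21, -32]
*      : [-672]
negate : [672]
9      : [672, 9]
*      : [6048]
-49    : [6048, -49]
-2     : [6048, -49, -2]
-      : [6048, -47]
+      : [6001]
-9     : [6001, -9]
-      : [6010]
2      : [6010, 2]
-      : [6008]
-8     : [6008, -8]
7      : [6008, -8, 7]
/      : [6008, -1]
-      : [6009]
2      : [6009, 2]
*      : [12018]
negate : [-12018]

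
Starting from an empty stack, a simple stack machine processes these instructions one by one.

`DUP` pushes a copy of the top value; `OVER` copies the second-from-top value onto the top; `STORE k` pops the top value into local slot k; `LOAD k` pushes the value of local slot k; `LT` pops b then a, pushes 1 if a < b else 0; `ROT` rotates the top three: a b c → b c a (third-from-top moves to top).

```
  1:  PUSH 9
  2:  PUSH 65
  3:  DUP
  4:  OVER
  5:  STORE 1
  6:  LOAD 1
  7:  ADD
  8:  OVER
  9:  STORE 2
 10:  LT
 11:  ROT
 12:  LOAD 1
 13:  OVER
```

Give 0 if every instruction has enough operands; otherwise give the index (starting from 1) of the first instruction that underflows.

PUSH 9  -> [9]
PUSH 65 -> [9, 65]
DUP     -> [9, 65, 65]
OVER    -> [9, 65, 65, 65]
STORE 1 -> [9, 65, 65]
LOAD 1  -> [9, 65, 65, 65]
ADD     -> [9, 65, 130]
OVER    -> [9, 65, 130, 65]
STORE 2 -> [9, 65, 130]
LT      -> [9, 1]
ROT  — needs 3 operands, stack has 2 → underflow

11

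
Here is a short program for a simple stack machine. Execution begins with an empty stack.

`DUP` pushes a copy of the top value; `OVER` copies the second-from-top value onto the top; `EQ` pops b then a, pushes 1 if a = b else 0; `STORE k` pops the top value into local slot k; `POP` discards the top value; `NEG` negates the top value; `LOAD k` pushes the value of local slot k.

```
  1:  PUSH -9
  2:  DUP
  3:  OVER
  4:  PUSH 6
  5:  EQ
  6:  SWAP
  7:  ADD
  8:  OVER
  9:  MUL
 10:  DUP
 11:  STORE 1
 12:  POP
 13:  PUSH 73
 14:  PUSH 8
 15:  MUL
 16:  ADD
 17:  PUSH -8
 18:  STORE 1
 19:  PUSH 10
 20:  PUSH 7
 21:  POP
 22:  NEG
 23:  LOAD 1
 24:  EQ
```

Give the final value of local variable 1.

PUSH -9 -> -9
DUP     -> -9 -9
OVER    -> -9 -9 -9
PUSH 6  -> -9 -9 -9 6
EQ      -> -9 -9 0
SWAP    -> -9 0 -9
ADD     -> -9 -9
OVER    -> -9 -9 -9
MUL     -> -9 81
DUP     -> -9 81 81
STORE 1 -> -9 81
POP     -> -9
PUSH 73 -> -9 73
PUSH 8  -> -9 73 8
MUL     -> -9 584
ADD     -> 575
PUSH -8 -> 575 -8
STORE 1 -> 575
PUSH 10 -> 575 10
PUSH 7  -> 575 10 7
POP     -> 575 10
NEG     -> 575 -10
LOAD 1  -> 575 -10 -8
EQ      -> 575 0

-8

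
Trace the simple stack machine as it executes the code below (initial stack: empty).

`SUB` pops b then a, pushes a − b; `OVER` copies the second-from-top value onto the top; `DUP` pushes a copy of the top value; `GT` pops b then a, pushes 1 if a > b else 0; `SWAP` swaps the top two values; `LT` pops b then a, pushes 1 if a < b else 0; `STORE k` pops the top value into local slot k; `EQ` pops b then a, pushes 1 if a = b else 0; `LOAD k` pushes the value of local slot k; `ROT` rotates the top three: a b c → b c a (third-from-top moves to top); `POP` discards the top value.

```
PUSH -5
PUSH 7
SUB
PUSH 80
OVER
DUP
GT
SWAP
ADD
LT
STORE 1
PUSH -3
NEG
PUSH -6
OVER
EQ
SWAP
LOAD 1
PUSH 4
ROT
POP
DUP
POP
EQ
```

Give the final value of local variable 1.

1

PUSH -5 -> -5
PUSH 7  -> -5 7
SUB     -> -12
PUSH 80 -> -12 80
OVER    -> -12 80 -12
DUP     -> -12 80 -12 -12
GT      -> -12 80 0
SWAP    -> -12 0 80
ADD     -> -12 80
LT      -> 1
STORE 1 -> (empty)
PUSH -3 -> -3
NEG     -> 3
PUSH -6 -> 3 -6
OVER    -> 3 -6 3
EQ      -> 3 0
SWAP    -> 0 3
LOAD 1  -> 0 3 1
PUSH 4  -> 0 3 1 4
ROT     -> 0 1 4 3
POP     -> 0 1 4
DUP     -> 0 1 4 4
POP     -> 0 1 4
EQ      -> 0 0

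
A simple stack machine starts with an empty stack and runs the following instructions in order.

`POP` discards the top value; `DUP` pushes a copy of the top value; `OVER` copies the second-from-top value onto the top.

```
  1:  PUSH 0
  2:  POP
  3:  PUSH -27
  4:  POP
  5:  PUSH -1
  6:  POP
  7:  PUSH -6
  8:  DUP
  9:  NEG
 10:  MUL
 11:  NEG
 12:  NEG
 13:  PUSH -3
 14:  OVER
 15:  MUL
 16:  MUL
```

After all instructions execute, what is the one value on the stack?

PUSH 0   → 0
POP      → (empty)
PUSH -27 → -27
POP      → (empty)
PUSH -1  → -1
POP      → (empty)
PUSH -6  → -6
DUP      → -6 -6
NEG      → -6 6
MUL      → -36
NEG      → 36
NEG      → -36
PUSH -3  → -36 -3
OVER     → -36 -3 -36
MUL      → -36 108
MUL      → -3888

-3888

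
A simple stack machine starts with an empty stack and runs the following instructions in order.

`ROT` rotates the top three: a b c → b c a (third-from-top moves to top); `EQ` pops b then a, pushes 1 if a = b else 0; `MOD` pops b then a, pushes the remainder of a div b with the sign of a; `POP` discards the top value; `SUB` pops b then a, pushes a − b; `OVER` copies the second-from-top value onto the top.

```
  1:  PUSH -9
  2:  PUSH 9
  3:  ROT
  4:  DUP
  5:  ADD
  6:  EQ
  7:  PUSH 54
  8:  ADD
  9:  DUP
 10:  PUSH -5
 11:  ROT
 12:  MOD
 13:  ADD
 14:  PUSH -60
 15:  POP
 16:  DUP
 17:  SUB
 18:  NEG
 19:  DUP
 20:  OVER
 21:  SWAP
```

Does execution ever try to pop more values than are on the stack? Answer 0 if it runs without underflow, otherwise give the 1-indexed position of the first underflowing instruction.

3

PUSH -9 -> -9
PUSH 9  -> -9 9
ROT  — needs 3 operands, stack has 2 → underflow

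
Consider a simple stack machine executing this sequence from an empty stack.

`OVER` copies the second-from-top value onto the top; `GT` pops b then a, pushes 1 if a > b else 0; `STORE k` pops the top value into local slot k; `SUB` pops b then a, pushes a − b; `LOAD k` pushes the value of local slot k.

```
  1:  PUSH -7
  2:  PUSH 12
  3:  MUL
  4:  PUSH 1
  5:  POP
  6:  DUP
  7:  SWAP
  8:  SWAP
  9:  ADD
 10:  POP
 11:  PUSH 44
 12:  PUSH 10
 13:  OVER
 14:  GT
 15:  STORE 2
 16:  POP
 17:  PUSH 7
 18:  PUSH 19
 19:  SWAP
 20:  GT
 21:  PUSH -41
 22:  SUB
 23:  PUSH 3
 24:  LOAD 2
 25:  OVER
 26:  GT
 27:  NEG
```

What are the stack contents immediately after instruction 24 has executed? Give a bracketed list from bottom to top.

PUSH -7   -7
PUSH 12   -7 12
MUL       -84
PUSH 1    -84 1
POP       -84
DUP       -84 -84
SWAP      -84 -84
SWAP      -84 -84
ADD       -168
POP       (empty)
PUSH 44   44
PUSH 10   44 10
OVER      44 10 44
GT        44 0
STORE 2   44
POP       (empty)
PUSH 7    7
PUSH 19   7 19
SWAP      19 7
GT        1
PUSH -41  1 -41
SUB       42
PUSH 3    42 3
LOAD 2    42 3 0

[42, 3, 0]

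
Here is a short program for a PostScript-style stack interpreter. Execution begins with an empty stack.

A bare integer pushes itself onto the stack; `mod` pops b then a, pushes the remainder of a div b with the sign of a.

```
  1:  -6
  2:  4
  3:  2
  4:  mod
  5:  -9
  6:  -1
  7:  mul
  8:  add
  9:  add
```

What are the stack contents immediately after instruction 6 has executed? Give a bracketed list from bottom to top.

-6  -> -6
4   -> -6 4
2   -> -6 4 2
mod -> -6 0
-9  -> -6 0 -9
-1  -> -6 0 -9 -1

[-6, 0, -9, -1]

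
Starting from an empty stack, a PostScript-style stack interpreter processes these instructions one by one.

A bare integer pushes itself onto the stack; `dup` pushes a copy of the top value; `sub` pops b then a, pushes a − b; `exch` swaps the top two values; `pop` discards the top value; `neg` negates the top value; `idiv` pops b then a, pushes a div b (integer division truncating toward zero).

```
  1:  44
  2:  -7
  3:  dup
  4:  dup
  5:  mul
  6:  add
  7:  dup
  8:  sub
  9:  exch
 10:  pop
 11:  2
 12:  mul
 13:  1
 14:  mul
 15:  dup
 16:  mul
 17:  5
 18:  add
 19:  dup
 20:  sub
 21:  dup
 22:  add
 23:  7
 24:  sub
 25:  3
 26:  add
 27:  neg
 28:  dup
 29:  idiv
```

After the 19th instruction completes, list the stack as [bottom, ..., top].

44   → [44]
-7   → [44, -7]
dup  → [44, -7, -7]
dup  → [44, -7, -7, -7]
mul  → [44, -7, 49]
add  → [44, 42]
dup  → [44, 42, 42]
sub  → [44, 0]
exch → [0, 44]
pop  → [0]
2    → [0, 2]
mul  → [0]
1    → [0, 1]
mul  → [0]
dup  → [0, 0]
mul  → [0]
5    → [0, 5]
add  → [5]
dup  → [5, 5]

[5, 5]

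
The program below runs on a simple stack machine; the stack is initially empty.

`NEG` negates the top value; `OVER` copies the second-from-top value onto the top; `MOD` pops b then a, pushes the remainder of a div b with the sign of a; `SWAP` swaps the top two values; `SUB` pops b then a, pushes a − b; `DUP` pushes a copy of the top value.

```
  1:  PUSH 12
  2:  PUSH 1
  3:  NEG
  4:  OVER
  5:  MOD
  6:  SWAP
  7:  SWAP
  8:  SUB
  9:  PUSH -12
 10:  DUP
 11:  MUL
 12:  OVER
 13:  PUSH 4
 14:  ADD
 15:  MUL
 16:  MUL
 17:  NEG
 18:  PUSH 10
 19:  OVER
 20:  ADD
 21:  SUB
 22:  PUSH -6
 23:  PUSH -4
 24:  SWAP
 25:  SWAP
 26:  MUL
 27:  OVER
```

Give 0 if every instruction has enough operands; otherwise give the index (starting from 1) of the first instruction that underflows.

PUSH 12  → [12]
PUSH 1   → [12, 1]
NEG      → [12, -1]
OVER     → [12, -1, 12]
MOD      → [12, -1]
SWAP     → [-1, 12]
SWAP     → [12, -1]
SUB      → [13]
PUSH -12 → [13, -12]
DUP      → [13, -12, -12]
MUL      → [13, 144]
OVER     → [13, 144, 13]
PUSH 4   → [13, 144, 13, 4]
ADD      → [13, 144, 17]
MUL      → [13, 2448]
MUL      → [31824]
NEG      → [-31824]
PUSH 10  → [-31824, 10]
OVER     → [-31824, 10, -31824]
ADD      → [-31824, -31814]
SUB      → [-10]
PUSH -6  → [-10, -6]
PUSH -4  → [-10, -6, -4]
SWAP     → [-10, -4, -6]
SWAP     → [-10, -6, -4]
MUL      → [-10, 24]
OVER     → [-10, 24, -10]

0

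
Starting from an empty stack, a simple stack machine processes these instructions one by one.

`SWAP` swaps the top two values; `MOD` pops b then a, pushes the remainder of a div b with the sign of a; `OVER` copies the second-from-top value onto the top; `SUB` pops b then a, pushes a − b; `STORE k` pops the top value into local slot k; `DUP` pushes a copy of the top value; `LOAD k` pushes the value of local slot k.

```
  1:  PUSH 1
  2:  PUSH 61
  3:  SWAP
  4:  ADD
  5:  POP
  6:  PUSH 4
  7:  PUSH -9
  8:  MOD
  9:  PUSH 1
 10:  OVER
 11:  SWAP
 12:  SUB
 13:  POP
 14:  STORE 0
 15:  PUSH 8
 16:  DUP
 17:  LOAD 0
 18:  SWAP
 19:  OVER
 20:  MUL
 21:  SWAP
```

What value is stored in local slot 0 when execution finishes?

PUSH 1  → 1
PUSH 61 → 1 61
SWAP    → 61 1
ADD     → 62
POP     → (empty)
PUSH 4  → 4
PUSH -9 → 4 -9
MOD     → 4
PUSH 1  → 4 1
OVER    → 4 1 4
SWAP    → 4 4 1
SUB     → 4 3
POP     → 4
STORE 0 → (empty)
PUSH 8  → 8
DUP     → 8 8
LOAD 0  → 8 8 4
SWAP    → 8 4 8
OVER    → 8 4 8 4
MUL     → 8 4 32
SWAP    → 8 32 4

4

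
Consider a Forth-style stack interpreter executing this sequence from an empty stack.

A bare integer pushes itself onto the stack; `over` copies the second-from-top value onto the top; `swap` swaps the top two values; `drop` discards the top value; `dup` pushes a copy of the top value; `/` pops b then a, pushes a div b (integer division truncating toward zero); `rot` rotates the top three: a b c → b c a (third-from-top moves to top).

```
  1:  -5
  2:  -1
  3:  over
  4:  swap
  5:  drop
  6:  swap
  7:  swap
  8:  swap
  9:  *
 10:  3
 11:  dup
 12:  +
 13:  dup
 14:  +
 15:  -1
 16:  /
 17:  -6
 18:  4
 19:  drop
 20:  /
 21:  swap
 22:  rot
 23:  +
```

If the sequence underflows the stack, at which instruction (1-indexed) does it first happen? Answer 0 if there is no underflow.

-5    -5
-1    -5 -1
over  -5 -1 -5
swap  -5 -5 -1
drop  -5 -5
swap  -5 -5
swap  -5 -5
swap  -5 -5
*     25
3     25 3
dup   25 3 3
+     25 6
dup   25 6 6
+     25 12
-1    25 12 -1
/     25 -12
-6    25 -12 -6
4     25 -12 -6 4
drop  25 -12 -6
/     25 2
swap  2 25
rot  — needs 3 operands, stack has 2 → underflow

22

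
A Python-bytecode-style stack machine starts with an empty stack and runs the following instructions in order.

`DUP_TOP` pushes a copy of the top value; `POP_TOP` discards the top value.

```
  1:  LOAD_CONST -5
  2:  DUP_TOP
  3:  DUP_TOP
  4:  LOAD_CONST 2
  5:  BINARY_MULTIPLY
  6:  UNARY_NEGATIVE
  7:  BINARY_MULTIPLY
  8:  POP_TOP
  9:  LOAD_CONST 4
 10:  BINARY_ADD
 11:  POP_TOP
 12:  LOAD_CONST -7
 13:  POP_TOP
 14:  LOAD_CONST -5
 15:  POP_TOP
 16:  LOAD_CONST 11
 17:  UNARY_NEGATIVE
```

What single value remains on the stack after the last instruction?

LOAD_CONST -5   : -5
DUP_TOP         : -5 -5
DUP_TOP         : -5 -5 -5
LOAD_CONST 2    : -5 -5 -5 2
BINARY_MULTIPLY : -5 -5 -10
UNARY_NEGATIVE  : -5 -5 10
BINARY_MULTIPLY : -5 -50
POP_TOP         : -5
LOAD_CONST 4    : -5 4
BINARY_ADD      : -1
POP_TOP         : (empty)
LOAD_CONST -7   : -7
POP_TOP         : (empty)
LOAD_CONST -5   : -5
POP_TOP         : (empty)
LOAD_CONST 11   : 11
UNARY_NEGATIVE  : -11

-11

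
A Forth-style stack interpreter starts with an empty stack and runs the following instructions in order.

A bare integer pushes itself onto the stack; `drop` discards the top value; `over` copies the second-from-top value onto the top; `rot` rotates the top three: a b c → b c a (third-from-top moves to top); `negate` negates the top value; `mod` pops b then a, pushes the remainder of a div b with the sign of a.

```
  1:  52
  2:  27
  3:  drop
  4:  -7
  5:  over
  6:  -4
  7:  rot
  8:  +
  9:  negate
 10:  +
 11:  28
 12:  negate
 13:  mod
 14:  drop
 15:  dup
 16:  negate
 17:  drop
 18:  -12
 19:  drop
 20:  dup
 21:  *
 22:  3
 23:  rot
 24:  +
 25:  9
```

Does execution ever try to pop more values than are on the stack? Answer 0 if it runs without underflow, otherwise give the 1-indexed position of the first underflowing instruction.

52     → 52
27     → 52 27
drop   → 52
-7     → 52 -7
over   → 52 -7 52
-4     → 52 -7 52 -4
rot    → 52 52 -4 -7
+      → 52 52 -11
negate → 52 52 11
+      → 52 63
28     → 52 63 28
negate → 52 63 -28
mod    → 52 7
drop   → 52
dup    → 52 52
negate → 52 -52
drop   → 52
-12    → 52 -12
drop   → 52
dup    → 52 52
*      → 2704
3      → 2704 3
rot  — needs 3 operands, stack has 2 → underflow

23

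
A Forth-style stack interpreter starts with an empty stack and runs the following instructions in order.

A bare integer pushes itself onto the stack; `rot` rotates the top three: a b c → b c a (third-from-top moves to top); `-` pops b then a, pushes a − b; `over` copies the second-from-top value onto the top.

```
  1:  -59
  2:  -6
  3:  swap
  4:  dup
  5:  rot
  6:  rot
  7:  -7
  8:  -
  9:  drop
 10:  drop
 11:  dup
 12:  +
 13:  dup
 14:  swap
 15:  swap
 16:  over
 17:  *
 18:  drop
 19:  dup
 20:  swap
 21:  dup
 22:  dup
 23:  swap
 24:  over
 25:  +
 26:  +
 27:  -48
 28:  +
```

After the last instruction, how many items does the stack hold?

-59  → [-59]
-6   → [-59, -6]
swap → [-6, -59]
dup  → [-6, -59, -59]
rot  → [-59, -59, -6]
rot  → [-59, -6, -59]
-7   → [-59, -6, -59, -7]
-    → [-59, -6, -52]
drop → [-59, -6]
drop → [-59]
dup  → [-59, -59]
+    → [-118]
dup  → [-118, -118]
swap → [-118, -118]
swap → [-118, -118]
over → [-118, -118, -118]
*    → [-118, 13924]
drop → [-118]
dup  → [-118, -118]
swap → [-118, -118]
dup  → [-118, -118, -118]
dup  → [-118, -118, -118, -118]
swap → [-118, -118, -118, -118]
over → [-118, -118, -118, -118, -118]
+    → [-118, -118, -118, -236]
+    → [-118, -118, -354]
-48  → [-118, -118, -354, -48]
+    → [-118, -118, -402]

3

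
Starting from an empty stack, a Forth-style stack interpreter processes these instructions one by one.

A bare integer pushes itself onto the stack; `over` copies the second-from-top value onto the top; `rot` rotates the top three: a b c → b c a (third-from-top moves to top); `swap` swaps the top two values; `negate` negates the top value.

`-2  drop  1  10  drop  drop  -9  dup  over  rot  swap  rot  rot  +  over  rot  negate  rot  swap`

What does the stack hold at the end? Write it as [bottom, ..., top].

[-9, -18, 9]

-2     -> -2
drop   -> (empty)
1      -> 1
10     -> 1 10
drop   -> 1
drop   -> (empty)
-9     -> -9
dup    -> -9 -9
over   -> -9 -9 -9
rot    -> -9 -9 -9
swap   -> -9 -9 -9
rot    -> -9 -9 -9
rot    -> -9 -9 -9
+      -> -9 -18
over   -> -9 -18 -9
rot    -> -18 -9 -9
negate -> -18 -9 9
rot    -> -9 9 -18
swap   -> -9 -18 9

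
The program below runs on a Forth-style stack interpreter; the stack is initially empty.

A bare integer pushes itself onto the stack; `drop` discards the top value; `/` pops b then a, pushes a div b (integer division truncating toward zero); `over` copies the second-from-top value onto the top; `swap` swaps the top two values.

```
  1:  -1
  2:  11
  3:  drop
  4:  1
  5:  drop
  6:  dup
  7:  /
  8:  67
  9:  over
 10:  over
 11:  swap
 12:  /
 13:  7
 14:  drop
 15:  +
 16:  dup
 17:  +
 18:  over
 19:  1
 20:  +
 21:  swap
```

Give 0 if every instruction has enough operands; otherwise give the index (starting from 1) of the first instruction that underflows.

-1   -> [-1]
11   -> [-1, 11]
drop -> [-1]
1    -> [-1, 1]
drop -> [-1]
dup  -> [-1, -1]
/    -> [1]
67   -> [1, 67]
over -> [1, 67, 1]
over -> [1, 67, 1, 67]
swap -> [1, 67, 67, 1]
/    -> [1, 67, 67]
7    -> [1, 67, 67, 7]
drop -> [1, 67, 67]
+    -> [1, 134]
dup  -> [1, 134, 134]
+    -> [1, 268]
over -> [1, 268, 1]
1    -> [1, 268, 1, 1]
+    -> [1, 268, 2]
swap -> [1, 2, 268]

0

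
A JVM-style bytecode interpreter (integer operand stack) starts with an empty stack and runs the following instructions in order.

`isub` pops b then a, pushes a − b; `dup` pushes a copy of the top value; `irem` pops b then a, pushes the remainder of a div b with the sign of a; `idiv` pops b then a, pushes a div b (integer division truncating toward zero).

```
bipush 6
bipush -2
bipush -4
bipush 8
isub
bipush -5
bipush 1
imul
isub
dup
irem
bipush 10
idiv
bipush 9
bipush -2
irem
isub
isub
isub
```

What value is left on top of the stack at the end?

7

bipush 6   [6]
bipush -2  [6, -2]
bipush -4  [6, -2, -4]
bipush 8   [6, -2, -4, 8]
isub       [6, -2, -12]
bipush -5  [6, -2, -12, -5]
bipush 1   [6, -2, -12, -5, 1]
imul       [6, -2, -12, -5]
isub       [6, -2, -7]
dup        [6, -2, -7, -7]
irem       [6, -2, 0]
bipush 10  [6, -2, 0, 10]
idiv       [6, -2, 0]
bipush 9   [6, -2, 0, 9]
bipush -2  [6, -2, 0, 9, -2]
irem       [6, -2, 0, 1]
isub       [6, -2, -1]
isub       [6, -1]
isub       [7]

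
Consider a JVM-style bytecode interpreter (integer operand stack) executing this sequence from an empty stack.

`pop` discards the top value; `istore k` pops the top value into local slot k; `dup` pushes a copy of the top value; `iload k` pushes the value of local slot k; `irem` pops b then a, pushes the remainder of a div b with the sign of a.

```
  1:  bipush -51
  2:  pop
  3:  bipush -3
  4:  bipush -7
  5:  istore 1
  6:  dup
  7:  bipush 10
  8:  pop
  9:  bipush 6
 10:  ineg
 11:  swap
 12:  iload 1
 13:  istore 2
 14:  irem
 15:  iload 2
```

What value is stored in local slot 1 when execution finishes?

-7

bipush -51 → -51
pop        → (empty)
bipush -3  → -3
bipush -7  → -3 -7
istore 1   → -3
dup        → -3 -3
bipush 10  → -3 -3 10
pop        → -3 -3
bipush 6   → -3 -3 6
ineg       → -3 -3 -6
swap       → -3 -6 -3
iload 1    → -3 -6 -3 -7
istore 2   → -3 -6 -3
irem       → -3 0
iload 2    → -3 0 -7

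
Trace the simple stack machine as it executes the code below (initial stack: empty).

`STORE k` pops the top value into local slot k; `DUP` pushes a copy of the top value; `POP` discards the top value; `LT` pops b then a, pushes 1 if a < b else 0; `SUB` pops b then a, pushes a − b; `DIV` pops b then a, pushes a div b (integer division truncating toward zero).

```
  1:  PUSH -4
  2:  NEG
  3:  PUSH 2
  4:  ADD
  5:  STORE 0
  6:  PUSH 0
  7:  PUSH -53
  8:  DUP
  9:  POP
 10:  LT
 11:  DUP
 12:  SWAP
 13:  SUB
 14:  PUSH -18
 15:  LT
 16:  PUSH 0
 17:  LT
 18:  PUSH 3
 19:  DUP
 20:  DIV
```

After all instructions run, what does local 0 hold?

6

PUSH -4  -> -4
NEG      -> 4
PUSH 2   -> 4 2
ADD      -> 6
STORE 0  -> (empty)
PUSH 0   -> 0
PUSH -53 -> 0 -53
DUP      -> 0 -53 -53
POP      -> 0 -53
LT       -> 0
DUP      -> 0 0
SWAP     -> 0 0
SUB      -> 0
PUSH -18 -> 0 -18
LT       -> 0
PUSH 0   -> 0 0
LT       -> 0
PUSH 3   -> 0 3
DUP      -> 0 3 3
DIV      -> 0 1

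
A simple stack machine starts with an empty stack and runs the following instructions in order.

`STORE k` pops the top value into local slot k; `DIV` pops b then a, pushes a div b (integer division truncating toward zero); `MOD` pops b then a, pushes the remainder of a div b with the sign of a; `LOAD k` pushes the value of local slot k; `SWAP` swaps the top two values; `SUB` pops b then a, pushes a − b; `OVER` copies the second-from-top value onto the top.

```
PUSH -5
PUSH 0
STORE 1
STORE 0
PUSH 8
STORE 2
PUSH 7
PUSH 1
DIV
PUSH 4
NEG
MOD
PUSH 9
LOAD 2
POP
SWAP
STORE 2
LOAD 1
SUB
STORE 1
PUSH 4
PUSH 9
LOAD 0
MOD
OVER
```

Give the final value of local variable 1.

PUSH -5 → [-5]
PUSH 0  → [-5, 0]
STORE 1 → [-5]
STORE 0 → []
PUSH 8  → [8]
STORE 2 → []
PUSH 7  → [7]
PUSH 1  → [7, 1]
DIV     → [7]
PUSH 4  → [7, 4]
NEG     → [7, -4]
MOD     → [3]
PUSH 9  → [3, 9]
LOAD 2  → [3, 9, 8]
POP     → [3, 9]
SWAP    → [9, 3]
STORE 2 → [9]
LOAD 1  → [9, 0]
SUB     → [9]
STORE 1 → []
PUSH 4  → [4]
PUSH 9  → [4, 9]
LOAD 0  → [4, 9, -5]
MOD     → [4, 4]
OVER    → [4, 4, 4]

9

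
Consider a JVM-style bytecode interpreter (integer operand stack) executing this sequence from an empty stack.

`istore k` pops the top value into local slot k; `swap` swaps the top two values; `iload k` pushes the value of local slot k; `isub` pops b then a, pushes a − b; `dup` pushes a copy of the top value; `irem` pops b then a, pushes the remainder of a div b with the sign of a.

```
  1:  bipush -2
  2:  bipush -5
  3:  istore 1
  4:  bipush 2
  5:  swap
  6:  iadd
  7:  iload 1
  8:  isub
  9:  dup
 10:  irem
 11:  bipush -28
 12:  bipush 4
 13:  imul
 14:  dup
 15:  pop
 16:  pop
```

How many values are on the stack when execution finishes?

1

bipush -2   [-2]
bipush -5   [-2, -5]
istore 1    [-2]
bipush 2    [-2, 2]
swap        [2, -2]
iadd        [0]
iload 1     [0, -5]
isub        [5]
dup         [5, 5]
irem        [0]
bipush -28  [0, -28]
bipush 4    [0, -28, 4]
imul        [0, -112]
dup         [0, -112, -112]
pop         [0, -112]
pop         [0]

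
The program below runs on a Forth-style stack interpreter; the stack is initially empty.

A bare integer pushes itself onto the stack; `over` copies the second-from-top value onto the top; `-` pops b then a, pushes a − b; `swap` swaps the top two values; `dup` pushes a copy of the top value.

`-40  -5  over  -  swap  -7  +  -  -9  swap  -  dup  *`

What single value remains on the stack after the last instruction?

-40  : [-40]
-5   : [-40, -5]
over : [-40, -5, -40]
-    : [-40, 35]
swap : [35, -40]
-7   : [35, -40, -7]
+    : [35, -47]
-    : [82]
-9   : [82, -9]
swap : [-9, 82]
-    : [-91]
dup  : [-91, -91]
*    : [8281]

8281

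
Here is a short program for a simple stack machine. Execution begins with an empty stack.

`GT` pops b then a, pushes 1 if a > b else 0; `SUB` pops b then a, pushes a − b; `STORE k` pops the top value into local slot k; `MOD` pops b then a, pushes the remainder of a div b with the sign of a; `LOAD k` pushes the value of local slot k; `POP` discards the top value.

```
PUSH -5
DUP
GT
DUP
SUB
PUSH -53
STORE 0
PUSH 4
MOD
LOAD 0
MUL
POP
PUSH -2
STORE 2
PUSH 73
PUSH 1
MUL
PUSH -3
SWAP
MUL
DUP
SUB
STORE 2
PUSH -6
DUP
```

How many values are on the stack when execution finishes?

2

PUSH -5  : -5
DUP      : -5 -5
GT       : 0
DUP      : 0 0
SUB      : 0
PUSH -53 : 0 -53
STORE 0  : 0
PUSH 4   : 0 4
MOD      : 0
LOAD 0   : 0 -53
MUL      : 0
POP      : (empty)
PUSH -2  : -2
STORE 2  : (empty)
PUSH 73  : 73
PUSH 1   : 73 1
MUL      : 73
PUSH -3  : 73 -3
SWAP     : -3 73
MUL      : -219
DUP      : -219 -219
SUB      : 0
STORE 2  : (empty)
PUSH -6  : -6
DUP      : -6 -6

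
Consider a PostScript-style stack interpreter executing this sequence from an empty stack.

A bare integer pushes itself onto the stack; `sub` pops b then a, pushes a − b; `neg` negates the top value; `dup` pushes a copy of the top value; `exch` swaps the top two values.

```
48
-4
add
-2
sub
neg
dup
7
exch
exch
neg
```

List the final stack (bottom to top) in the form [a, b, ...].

[-46, -46, -7]

48    48
-4    48 -4
add   44
-2    44 -2
sub   46
neg   -46
dup   -46 -46
7     -46 -46 7
exch  -46 7 -46
exch  -46 -46 7
neg   -46 -46 -7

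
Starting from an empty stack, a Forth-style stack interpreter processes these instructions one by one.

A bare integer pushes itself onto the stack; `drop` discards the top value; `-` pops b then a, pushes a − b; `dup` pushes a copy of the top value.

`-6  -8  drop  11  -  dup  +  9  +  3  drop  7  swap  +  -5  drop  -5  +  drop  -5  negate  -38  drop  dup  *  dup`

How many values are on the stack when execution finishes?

-6     -> [-6]
-8     -> [-6, -8]
drop   -> [-6]
11     -> [-6, 11]
-      -> [-17]
dup    -> [-17, -17]
+      -> [-34]
9      -> [-34, 9]
+      -> [-25]
3      -> [-25, 3]
drop   -> [-25]
7      -> [-25, 7]
swap   -> [7, -25]
+      -> [-18]
-5     -> [-18, -5]
drop   -> [-18]
-5     -> [-18, -5]
+      -> [-23]
drop   -> []
-5     -> [-5]
negate -> [5]
-38    -> [5, -38]
drop   -> [5]
dup    -> [5, 5]
*      -> [25]
dup    -> [25, 25]

2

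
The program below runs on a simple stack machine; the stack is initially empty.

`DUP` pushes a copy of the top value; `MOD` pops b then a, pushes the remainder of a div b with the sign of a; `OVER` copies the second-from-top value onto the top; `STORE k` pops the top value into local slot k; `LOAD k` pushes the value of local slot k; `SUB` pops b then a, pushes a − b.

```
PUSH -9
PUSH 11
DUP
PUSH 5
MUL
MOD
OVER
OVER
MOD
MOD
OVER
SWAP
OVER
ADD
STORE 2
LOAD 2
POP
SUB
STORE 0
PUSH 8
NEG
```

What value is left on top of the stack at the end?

-8

PUSH -9 : -9
PUSH 11 : -9 11
DUP     : -9 11 11
PUSH 5  : -9 11 11 5
MUL     : -9 11 55
MOD     : -9 11
OVER    : -9 11 -9
OVER    : -9 11 -9 11
MOD     : -9 11 -9
MOD     : -9 2
OVER    : -9 2 -9
SWAP    : -9 -9 2
OVER    : -9 -9 2 -9
ADD     : -9 -9 -7
STORE 2 : -9 -9
LOAD 2  : -9 -9 -7
POP     : -9 -9
SUB     : 0
STORE 0 : (empty)
PUSH 8  : 8
NEG     : -8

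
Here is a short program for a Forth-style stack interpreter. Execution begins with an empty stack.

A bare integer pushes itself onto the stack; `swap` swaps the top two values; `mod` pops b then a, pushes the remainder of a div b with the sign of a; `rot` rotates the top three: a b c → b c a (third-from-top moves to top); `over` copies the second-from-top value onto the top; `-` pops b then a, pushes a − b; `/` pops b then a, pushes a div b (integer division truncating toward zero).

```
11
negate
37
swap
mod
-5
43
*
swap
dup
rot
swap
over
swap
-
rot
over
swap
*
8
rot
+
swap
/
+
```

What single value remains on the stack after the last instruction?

-215

11     -> 11
negate -> -11
37     -> -11 37
swap   -> 37 -11
mod    -> 4
-5     -> 4 -5
43     -> 4 -5 43
*      -> 4 -215
swap   -> -215 4
dup    -> -215 4 4
rot    -> 4 4 -215
swap   -> 4 -215 4
over   -> 4 -215 4 -215
swap   -> 4 -215 -215 4
-      -> 4 -215 -219
rot    -> -215 -219 4
over   -> -215 -219 4 -219
swap   -> -215 -219 -219 4
*      -> -215 -219 -876
8      -> -215 -219 -876 8
rot    -> -215 -876 8 -219
+      -> -215 -876 -211
swap   -> -215 -211 -876
/      -> -215 0
+      -> -215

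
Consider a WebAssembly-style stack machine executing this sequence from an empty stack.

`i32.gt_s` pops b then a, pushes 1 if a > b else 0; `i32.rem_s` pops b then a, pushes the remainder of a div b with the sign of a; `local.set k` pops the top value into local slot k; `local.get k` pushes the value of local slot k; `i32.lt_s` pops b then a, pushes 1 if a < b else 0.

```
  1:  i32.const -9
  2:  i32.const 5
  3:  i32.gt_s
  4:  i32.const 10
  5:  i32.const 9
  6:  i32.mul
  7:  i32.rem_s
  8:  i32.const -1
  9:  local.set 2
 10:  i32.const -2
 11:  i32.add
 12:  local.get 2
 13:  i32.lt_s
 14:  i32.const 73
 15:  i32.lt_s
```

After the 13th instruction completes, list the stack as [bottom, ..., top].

i32.const -9 : [-9]
i32.const 5  : [-9, 5]
i32.gt_s     : [0]
i32.const 10 : [0, 10]
i32.const 9  : [0, 10, 9]
i32.mul      : [0, 90]
i32.rem_s    : [0]
i32.const -1 : [0, -1]
local.set 2  : [0]
i32.const -2 : [0, -2]
i32.add      : [-2]
local.get 2  : [-2, -1]
i32.lt_s     : [1]

[1]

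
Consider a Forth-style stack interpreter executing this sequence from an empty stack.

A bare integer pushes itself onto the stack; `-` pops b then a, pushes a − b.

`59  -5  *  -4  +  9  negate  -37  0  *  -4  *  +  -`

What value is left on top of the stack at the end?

-290

59     : [59]
-5     : [59, -5]
*      : [-295]
-4     : [-295, -4]
+      : [-299]
9      : [-299, 9]
negate : [-299, -9]
-37    : [-299, -9, -37]
0      : [-299, -9, -37, 0]
*      : [-299, -9, 0]
-4     : [-299, -9, 0, -4]
*      : [-299, -9, 0]
+      : [-299, -9]
-      : [-290]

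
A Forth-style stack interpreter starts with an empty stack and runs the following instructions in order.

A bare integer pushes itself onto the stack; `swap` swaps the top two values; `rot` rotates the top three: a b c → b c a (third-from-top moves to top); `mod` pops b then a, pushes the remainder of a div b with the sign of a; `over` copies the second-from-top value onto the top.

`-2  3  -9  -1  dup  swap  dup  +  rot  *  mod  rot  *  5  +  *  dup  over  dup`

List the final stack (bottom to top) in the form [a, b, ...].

-2    [-2]
3     [-2, 3]
-9    [-2, 3, -9]
-1    [-2, 3, -9, -1]
dup   [-2, 3, -9, -1, -1]
swap  [-2, 3, -9, -1, -1]
dup   [-2, 3, -9, -1, -1, -1]
+     [-2, 3, -9, -1, -2]
rot   [-2, 3, -1, -2, -9]
*     [-2, 3, -1, 18]
mod   [-2, 3, -1]
rot   [3, -1, -2]
*     [3, 2]
5     [3, 2, 5]
+     [3, 7]
*     [21]
dup   [21, 21]
over  [21, 21, 21]
dup   [21, 21, 21, 21]

[21, 21, 21, 21]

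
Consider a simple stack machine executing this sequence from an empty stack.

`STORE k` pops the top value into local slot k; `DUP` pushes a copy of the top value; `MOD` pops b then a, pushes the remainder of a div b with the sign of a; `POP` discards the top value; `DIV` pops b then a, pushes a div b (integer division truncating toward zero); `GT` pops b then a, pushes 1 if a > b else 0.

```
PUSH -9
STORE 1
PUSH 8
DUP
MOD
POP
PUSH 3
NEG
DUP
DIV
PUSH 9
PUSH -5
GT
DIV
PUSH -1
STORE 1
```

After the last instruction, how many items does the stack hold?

PUSH -9 -> [-9]
STORE 1 -> []
PUSH 8  -> [8]
DUP     -> [8, 8]
MOD     -> [0]
POP     -> []
PUSH 3  -> [3]
NEG     -> [-3]
DUP     -> [-3, -3]
DIV     -> [1]
PUSH 9  -> [1, 9]
PUSH -5 -> [1, 9, -5]
GT      -> [1, 1]
DIV     -> [1]
PUSH -1 -> [1, -1]
STORE 1 -> [1]

1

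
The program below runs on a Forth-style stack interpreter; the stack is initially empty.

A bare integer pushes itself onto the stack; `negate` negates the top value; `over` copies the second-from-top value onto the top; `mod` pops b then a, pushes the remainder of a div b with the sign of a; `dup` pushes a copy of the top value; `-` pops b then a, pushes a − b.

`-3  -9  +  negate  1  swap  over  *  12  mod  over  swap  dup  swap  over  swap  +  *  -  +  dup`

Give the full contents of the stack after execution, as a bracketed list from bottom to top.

-3     : -3
-9     : -3 -9
+      : -12
negate : 12
1      : 12 1
swap   : 1 12
over   : 1 12 1
*      : 1 12
12     : 1 12 12
mod    : 1 0
over   : 1 0 1
swap   : 1 1 0
dup    : 1 1 0 0
swap   : 1 1 0 0
over   : 1 1 0 0 0
swap   : 1 1 0 0 0
+      : 1 1 0 0
*      : 1 1 0
-      : 1 1
+      : 2
dup    : 2 2

[2, 2]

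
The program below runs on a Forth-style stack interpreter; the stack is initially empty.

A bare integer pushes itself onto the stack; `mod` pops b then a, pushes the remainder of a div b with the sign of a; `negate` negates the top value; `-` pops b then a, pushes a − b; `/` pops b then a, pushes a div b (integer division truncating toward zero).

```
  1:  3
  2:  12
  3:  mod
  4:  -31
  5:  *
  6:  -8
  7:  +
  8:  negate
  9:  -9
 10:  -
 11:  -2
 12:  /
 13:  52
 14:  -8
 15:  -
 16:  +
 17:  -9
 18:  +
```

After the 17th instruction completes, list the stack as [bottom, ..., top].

3       3
12      3 12
mod     3
-31     3 -31
*       -93
-8      -93 -8
+       -101
negate  101
-9      101 -9
-       110
-2      110 -2
/       -55
52      -55 52
-8      -55 52 -8
-       -55 60
+       5
-9      5 -9

[5, -9]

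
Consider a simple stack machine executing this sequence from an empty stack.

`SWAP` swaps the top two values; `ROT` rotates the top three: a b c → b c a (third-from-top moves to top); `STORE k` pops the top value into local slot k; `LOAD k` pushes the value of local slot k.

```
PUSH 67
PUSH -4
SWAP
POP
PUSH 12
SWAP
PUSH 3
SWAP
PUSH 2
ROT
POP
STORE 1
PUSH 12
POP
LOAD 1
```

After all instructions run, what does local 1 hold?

2

PUSH 67 : 67
PUSH -4 : 67 -4
SWAP    : -4 67
POP     : -4
PUSH 12 : -4 12
SWAP    : 12 -4
PUSH 3  : 12 -4 3
SWAP    : 12 3 -4
PUSH 2  : 12 3 -4 2
ROT     : 12 -4 2 3
POP     : 12 -4 2
STORE 1 : 12 -4
PUSH 12 : 12 -4 12
POP     : 12 -4
LOAD 1  : 12 -4 2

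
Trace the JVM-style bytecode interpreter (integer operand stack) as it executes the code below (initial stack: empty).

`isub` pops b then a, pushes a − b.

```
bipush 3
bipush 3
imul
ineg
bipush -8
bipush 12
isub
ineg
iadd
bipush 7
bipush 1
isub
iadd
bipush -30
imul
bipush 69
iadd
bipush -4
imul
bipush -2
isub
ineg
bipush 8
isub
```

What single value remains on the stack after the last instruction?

-1774

bipush 3   → 3
bipush 3   → 3 3
imul       → 9
ineg       → -9
bipush -8  → -9 -8
bipush 12  → -9 -8 12
isub       → -9 -20
ineg       → -9 20
iadd       → 11
bipush 7   → 11 7
bipush 1   → 11 7 1
isub       → 11 6
iadd       → 17
bipush -30 → 17 -30
imul       → -510
bipush 69  → -510 69
iadd       → -441
bipush -4  → -441 -4
imul       → 1764
bipush -2  → 1764 -2
isub       → 1766
ineg       → -1766
bipush 8   → -1766 8
isub       → -1774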